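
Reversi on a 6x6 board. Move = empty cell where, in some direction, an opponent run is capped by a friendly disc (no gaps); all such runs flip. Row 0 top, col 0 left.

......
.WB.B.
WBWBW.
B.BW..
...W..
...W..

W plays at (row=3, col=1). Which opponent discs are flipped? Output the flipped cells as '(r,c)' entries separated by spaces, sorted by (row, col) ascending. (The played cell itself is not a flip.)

Dir NW: first cell 'W' (not opp) -> no flip
Dir N: opp run (2,1) capped by W -> flip
Dir NE: first cell 'W' (not opp) -> no flip
Dir W: opp run (3,0), next=edge -> no flip
Dir E: opp run (3,2) capped by W -> flip
Dir SW: first cell '.' (not opp) -> no flip
Dir S: first cell '.' (not opp) -> no flip
Dir SE: first cell '.' (not opp) -> no flip

Answer: (2,1) (3,2)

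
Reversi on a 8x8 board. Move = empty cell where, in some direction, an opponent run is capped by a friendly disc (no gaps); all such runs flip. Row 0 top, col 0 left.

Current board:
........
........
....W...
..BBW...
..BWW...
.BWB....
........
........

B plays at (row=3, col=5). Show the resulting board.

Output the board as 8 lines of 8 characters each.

Place B at (3,5); scan 8 dirs for brackets.
Dir NW: opp run (2,4), next='.' -> no flip
Dir N: first cell '.' (not opp) -> no flip
Dir NE: first cell '.' (not opp) -> no flip
Dir W: opp run (3,4) capped by B -> flip
Dir E: first cell '.' (not opp) -> no flip
Dir SW: opp run (4,4) capped by B -> flip
Dir S: first cell '.' (not opp) -> no flip
Dir SE: first cell '.' (not opp) -> no flip
All flips: (3,4) (4,4)

Answer: ........
........
....W...
..BBBB..
..BWB...
.BWB....
........
........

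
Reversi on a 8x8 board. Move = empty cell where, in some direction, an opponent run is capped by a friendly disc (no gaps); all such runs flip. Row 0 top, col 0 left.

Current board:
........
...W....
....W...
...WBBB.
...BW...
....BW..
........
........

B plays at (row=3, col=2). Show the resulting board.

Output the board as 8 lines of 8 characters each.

Place B at (3,2); scan 8 dirs for brackets.
Dir NW: first cell '.' (not opp) -> no flip
Dir N: first cell '.' (not opp) -> no flip
Dir NE: first cell '.' (not opp) -> no flip
Dir W: first cell '.' (not opp) -> no flip
Dir E: opp run (3,3) capped by B -> flip
Dir SW: first cell '.' (not opp) -> no flip
Dir S: first cell '.' (not opp) -> no flip
Dir SE: first cell 'B' (not opp) -> no flip
All flips: (3,3)

Answer: ........
...W....
....W...
..BBBBB.
...BW...
....BW..
........
........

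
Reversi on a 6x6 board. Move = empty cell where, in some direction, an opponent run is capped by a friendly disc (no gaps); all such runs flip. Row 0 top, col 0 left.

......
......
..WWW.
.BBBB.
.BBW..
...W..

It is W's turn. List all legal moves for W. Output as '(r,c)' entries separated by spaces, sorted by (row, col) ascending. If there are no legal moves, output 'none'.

Answer: (2,0) (2,1) (2,5) (4,0) (4,4) (4,5) (5,0) (5,1) (5,2)

Derivation:
(2,0): flips 2 -> legal
(2,1): flips 1 -> legal
(2,5): flips 1 -> legal
(3,0): no bracket -> illegal
(3,5): no bracket -> illegal
(4,0): flips 3 -> legal
(4,4): flips 2 -> legal
(4,5): flips 1 -> legal
(5,0): flips 2 -> legal
(5,1): flips 2 -> legal
(5,2): flips 2 -> legal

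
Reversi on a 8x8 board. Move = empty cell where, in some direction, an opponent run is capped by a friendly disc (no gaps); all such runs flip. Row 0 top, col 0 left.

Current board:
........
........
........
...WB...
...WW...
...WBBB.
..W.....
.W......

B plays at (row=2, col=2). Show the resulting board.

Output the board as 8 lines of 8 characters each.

Answer: ........
........
..B.....
...BB...
...WB...
...WBBB.
..W.....
.W......

Derivation:
Place B at (2,2); scan 8 dirs for brackets.
Dir NW: first cell '.' (not opp) -> no flip
Dir N: first cell '.' (not opp) -> no flip
Dir NE: first cell '.' (not opp) -> no flip
Dir W: first cell '.' (not opp) -> no flip
Dir E: first cell '.' (not opp) -> no flip
Dir SW: first cell '.' (not opp) -> no flip
Dir S: first cell '.' (not opp) -> no flip
Dir SE: opp run (3,3) (4,4) capped by B -> flip
All flips: (3,3) (4,4)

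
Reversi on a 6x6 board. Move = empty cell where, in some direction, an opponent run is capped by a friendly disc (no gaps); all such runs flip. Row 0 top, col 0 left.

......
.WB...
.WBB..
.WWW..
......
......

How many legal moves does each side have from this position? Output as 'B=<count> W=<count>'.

-- B to move --
(0,0): flips 1 -> legal
(0,1): no bracket -> illegal
(0,2): no bracket -> illegal
(1,0): flips 1 -> legal
(2,0): flips 1 -> legal
(2,4): no bracket -> illegal
(3,0): flips 1 -> legal
(3,4): no bracket -> illegal
(4,0): flips 1 -> legal
(4,1): flips 1 -> legal
(4,2): flips 1 -> legal
(4,3): flips 1 -> legal
(4,4): flips 1 -> legal
B mobility = 9
-- W to move --
(0,1): no bracket -> illegal
(0,2): flips 2 -> legal
(0,3): flips 1 -> legal
(1,3): flips 3 -> legal
(1,4): flips 1 -> legal
(2,4): flips 2 -> legal
(3,4): no bracket -> illegal
W mobility = 5

Answer: B=9 W=5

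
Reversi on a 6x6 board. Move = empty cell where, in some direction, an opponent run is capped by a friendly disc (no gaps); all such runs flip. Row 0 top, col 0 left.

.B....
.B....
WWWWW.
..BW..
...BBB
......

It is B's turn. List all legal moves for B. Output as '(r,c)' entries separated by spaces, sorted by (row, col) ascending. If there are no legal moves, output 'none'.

Answer: (1,0) (1,2) (1,3) (1,4) (3,1) (3,4)

Derivation:
(1,0): flips 1 -> legal
(1,2): flips 1 -> legal
(1,3): flips 2 -> legal
(1,4): flips 1 -> legal
(1,5): no bracket -> illegal
(2,5): no bracket -> illegal
(3,0): no bracket -> illegal
(3,1): flips 1 -> legal
(3,4): flips 1 -> legal
(3,5): no bracket -> illegal
(4,2): no bracket -> illegal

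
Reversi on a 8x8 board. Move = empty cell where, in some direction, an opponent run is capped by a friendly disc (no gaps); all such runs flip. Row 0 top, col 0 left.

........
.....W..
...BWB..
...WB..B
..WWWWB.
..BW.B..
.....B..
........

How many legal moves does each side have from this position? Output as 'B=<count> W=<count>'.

Answer: B=9 W=12

Derivation:
-- B to move --
(0,4): no bracket -> illegal
(0,5): flips 1 -> legal
(0,6): no bracket -> illegal
(1,3): no bracket -> illegal
(1,4): flips 1 -> legal
(1,6): no bracket -> illegal
(2,2): flips 2 -> legal
(2,6): no bracket -> illegal
(3,1): no bracket -> illegal
(3,2): flips 2 -> legal
(3,5): flips 1 -> legal
(3,6): no bracket -> illegal
(4,1): flips 4 -> legal
(5,1): no bracket -> illegal
(5,4): flips 2 -> legal
(5,6): flips 1 -> legal
(6,2): no bracket -> illegal
(6,3): flips 3 -> legal
(6,4): no bracket -> illegal
B mobility = 9
-- W to move --
(1,2): flips 2 -> legal
(1,3): flips 1 -> legal
(1,4): no bracket -> illegal
(1,6): flips 2 -> legal
(2,2): flips 1 -> legal
(2,6): flips 1 -> legal
(2,7): no bracket -> illegal
(3,2): no bracket -> illegal
(3,5): flips 2 -> legal
(3,6): no bracket -> illegal
(4,1): no bracket -> illegal
(4,7): flips 1 -> legal
(5,1): flips 1 -> legal
(5,4): no bracket -> illegal
(5,6): no bracket -> illegal
(5,7): no bracket -> illegal
(6,1): flips 1 -> legal
(6,2): flips 1 -> legal
(6,3): no bracket -> illegal
(6,4): no bracket -> illegal
(6,6): flips 1 -> legal
(7,4): no bracket -> illegal
(7,5): flips 2 -> legal
(7,6): no bracket -> illegal
W mobility = 12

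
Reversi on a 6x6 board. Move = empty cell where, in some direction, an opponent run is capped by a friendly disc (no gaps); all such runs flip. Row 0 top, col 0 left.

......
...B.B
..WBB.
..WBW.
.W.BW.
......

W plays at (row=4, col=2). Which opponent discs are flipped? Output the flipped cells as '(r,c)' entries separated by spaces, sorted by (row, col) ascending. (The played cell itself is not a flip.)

Answer: (4,3)

Derivation:
Dir NW: first cell '.' (not opp) -> no flip
Dir N: first cell 'W' (not opp) -> no flip
Dir NE: opp run (3,3) (2,4) (1,5), next=edge -> no flip
Dir W: first cell 'W' (not opp) -> no flip
Dir E: opp run (4,3) capped by W -> flip
Dir SW: first cell '.' (not opp) -> no flip
Dir S: first cell '.' (not opp) -> no flip
Dir SE: first cell '.' (not opp) -> no flip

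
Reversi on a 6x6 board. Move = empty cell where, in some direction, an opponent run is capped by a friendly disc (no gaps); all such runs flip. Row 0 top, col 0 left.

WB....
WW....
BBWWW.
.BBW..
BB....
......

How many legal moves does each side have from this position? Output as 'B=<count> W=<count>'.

Answer: B=6 W=6

Derivation:
-- B to move --
(0,2): flips 1 -> legal
(1,2): flips 1 -> legal
(1,3): flips 1 -> legal
(1,4): flips 1 -> legal
(1,5): no bracket -> illegal
(2,5): flips 3 -> legal
(3,4): flips 1 -> legal
(3,5): no bracket -> illegal
(4,2): no bracket -> illegal
(4,3): no bracket -> illegal
(4,4): no bracket -> illegal
B mobility = 6
-- W to move --
(0,2): flips 1 -> legal
(1,2): no bracket -> illegal
(3,0): flips 3 -> legal
(4,2): flips 1 -> legal
(4,3): flips 2 -> legal
(5,0): flips 2 -> legal
(5,1): flips 3 -> legal
(5,2): no bracket -> illegal
W mobility = 6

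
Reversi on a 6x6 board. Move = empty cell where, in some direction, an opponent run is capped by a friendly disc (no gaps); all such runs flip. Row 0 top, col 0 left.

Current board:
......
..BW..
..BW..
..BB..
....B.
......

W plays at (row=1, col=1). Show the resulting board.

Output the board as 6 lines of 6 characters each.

Answer: ......
.WWW..
..BW..
..BB..
....B.
......

Derivation:
Place W at (1,1); scan 8 dirs for brackets.
Dir NW: first cell '.' (not opp) -> no flip
Dir N: first cell '.' (not opp) -> no flip
Dir NE: first cell '.' (not opp) -> no flip
Dir W: first cell '.' (not opp) -> no flip
Dir E: opp run (1,2) capped by W -> flip
Dir SW: first cell '.' (not opp) -> no flip
Dir S: first cell '.' (not opp) -> no flip
Dir SE: opp run (2,2) (3,3) (4,4), next='.' -> no flip
All flips: (1,2)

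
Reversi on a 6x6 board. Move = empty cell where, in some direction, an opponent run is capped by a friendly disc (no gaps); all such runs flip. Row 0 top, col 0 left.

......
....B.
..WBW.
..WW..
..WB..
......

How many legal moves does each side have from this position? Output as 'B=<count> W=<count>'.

Answer: B=4 W=6

Derivation:
-- B to move --
(1,1): no bracket -> illegal
(1,2): no bracket -> illegal
(1,3): no bracket -> illegal
(1,5): no bracket -> illegal
(2,1): flips 2 -> legal
(2,5): flips 1 -> legal
(3,1): no bracket -> illegal
(3,4): flips 1 -> legal
(3,5): no bracket -> illegal
(4,1): flips 2 -> legal
(4,4): no bracket -> illegal
(5,1): no bracket -> illegal
(5,2): no bracket -> illegal
(5,3): no bracket -> illegal
B mobility = 4
-- W to move --
(0,3): no bracket -> illegal
(0,4): flips 1 -> legal
(0,5): flips 2 -> legal
(1,2): no bracket -> illegal
(1,3): flips 1 -> legal
(1,5): no bracket -> illegal
(2,5): no bracket -> illegal
(3,4): no bracket -> illegal
(4,4): flips 1 -> legal
(5,2): no bracket -> illegal
(5,3): flips 1 -> legal
(5,4): flips 1 -> legal
W mobility = 6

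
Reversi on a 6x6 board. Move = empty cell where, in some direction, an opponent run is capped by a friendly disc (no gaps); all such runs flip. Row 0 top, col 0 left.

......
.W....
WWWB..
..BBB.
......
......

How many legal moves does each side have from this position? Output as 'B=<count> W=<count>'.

-- B to move --
(0,0): flips 2 -> legal
(0,1): no bracket -> illegal
(0,2): no bracket -> illegal
(1,0): flips 1 -> legal
(1,2): flips 1 -> legal
(1,3): no bracket -> illegal
(3,0): no bracket -> illegal
(3,1): no bracket -> illegal
B mobility = 3
-- W to move --
(1,2): no bracket -> illegal
(1,3): no bracket -> illegal
(1,4): no bracket -> illegal
(2,4): flips 1 -> legal
(2,5): no bracket -> illegal
(3,1): no bracket -> illegal
(3,5): no bracket -> illegal
(4,1): no bracket -> illegal
(4,2): flips 1 -> legal
(4,3): flips 1 -> legal
(4,4): flips 1 -> legal
(4,5): no bracket -> illegal
W mobility = 4

Answer: B=3 W=4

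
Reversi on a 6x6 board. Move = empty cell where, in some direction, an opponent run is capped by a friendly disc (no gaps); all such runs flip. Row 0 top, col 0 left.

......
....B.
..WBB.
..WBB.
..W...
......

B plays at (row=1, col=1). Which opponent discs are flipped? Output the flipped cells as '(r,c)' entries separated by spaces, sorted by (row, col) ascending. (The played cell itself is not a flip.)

Dir NW: first cell '.' (not opp) -> no flip
Dir N: first cell '.' (not opp) -> no flip
Dir NE: first cell '.' (not opp) -> no flip
Dir W: first cell '.' (not opp) -> no flip
Dir E: first cell '.' (not opp) -> no flip
Dir SW: first cell '.' (not opp) -> no flip
Dir S: first cell '.' (not opp) -> no flip
Dir SE: opp run (2,2) capped by B -> flip

Answer: (2,2)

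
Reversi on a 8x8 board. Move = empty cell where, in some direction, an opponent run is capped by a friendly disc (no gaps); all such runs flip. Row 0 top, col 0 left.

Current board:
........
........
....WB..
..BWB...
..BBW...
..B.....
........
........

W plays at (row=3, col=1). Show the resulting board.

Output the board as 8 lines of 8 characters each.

Place W at (3,1); scan 8 dirs for brackets.
Dir NW: first cell '.' (not opp) -> no flip
Dir N: first cell '.' (not opp) -> no flip
Dir NE: first cell '.' (not opp) -> no flip
Dir W: first cell '.' (not opp) -> no flip
Dir E: opp run (3,2) capped by W -> flip
Dir SW: first cell '.' (not opp) -> no flip
Dir S: first cell '.' (not opp) -> no flip
Dir SE: opp run (4,2), next='.' -> no flip
All flips: (3,2)

Answer: ........
........
....WB..
.WWWB...
..BBW...
..B.....
........
........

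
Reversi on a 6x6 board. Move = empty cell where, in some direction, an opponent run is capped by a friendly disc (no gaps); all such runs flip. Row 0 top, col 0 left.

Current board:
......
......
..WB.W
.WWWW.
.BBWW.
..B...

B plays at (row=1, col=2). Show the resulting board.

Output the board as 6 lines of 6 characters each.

Answer: ......
..B...
..BB.W
.WBWW.
.BBWW.
..B...

Derivation:
Place B at (1,2); scan 8 dirs for brackets.
Dir NW: first cell '.' (not opp) -> no flip
Dir N: first cell '.' (not opp) -> no flip
Dir NE: first cell '.' (not opp) -> no flip
Dir W: first cell '.' (not opp) -> no flip
Dir E: first cell '.' (not opp) -> no flip
Dir SW: first cell '.' (not opp) -> no flip
Dir S: opp run (2,2) (3,2) capped by B -> flip
Dir SE: first cell 'B' (not opp) -> no flip
All flips: (2,2) (3,2)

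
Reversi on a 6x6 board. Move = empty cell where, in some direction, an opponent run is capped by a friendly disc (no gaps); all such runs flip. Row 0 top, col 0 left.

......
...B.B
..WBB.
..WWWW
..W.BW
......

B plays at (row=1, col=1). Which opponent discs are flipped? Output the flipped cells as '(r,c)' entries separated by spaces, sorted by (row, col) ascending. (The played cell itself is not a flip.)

Answer: (2,2) (3,3)

Derivation:
Dir NW: first cell '.' (not opp) -> no flip
Dir N: first cell '.' (not opp) -> no flip
Dir NE: first cell '.' (not opp) -> no flip
Dir W: first cell '.' (not opp) -> no flip
Dir E: first cell '.' (not opp) -> no flip
Dir SW: first cell '.' (not opp) -> no flip
Dir S: first cell '.' (not opp) -> no flip
Dir SE: opp run (2,2) (3,3) capped by B -> flip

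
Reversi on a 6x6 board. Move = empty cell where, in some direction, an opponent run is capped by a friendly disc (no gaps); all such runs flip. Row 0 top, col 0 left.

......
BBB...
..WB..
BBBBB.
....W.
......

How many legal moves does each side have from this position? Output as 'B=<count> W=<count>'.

Answer: B=4 W=5

Derivation:
-- B to move --
(1,3): flips 1 -> legal
(2,1): flips 1 -> legal
(3,5): no bracket -> illegal
(4,3): no bracket -> illegal
(4,5): no bracket -> illegal
(5,3): no bracket -> illegal
(5,4): flips 1 -> legal
(5,5): flips 1 -> legal
B mobility = 4
-- W to move --
(0,0): flips 1 -> legal
(0,1): no bracket -> illegal
(0,2): flips 1 -> legal
(0,3): no bracket -> illegal
(1,3): no bracket -> illegal
(1,4): no bracket -> illegal
(2,0): no bracket -> illegal
(2,1): no bracket -> illegal
(2,4): flips 2 -> legal
(2,5): no bracket -> illegal
(3,5): no bracket -> illegal
(4,0): flips 1 -> legal
(4,1): no bracket -> illegal
(4,2): flips 1 -> legal
(4,3): no bracket -> illegal
(4,5): no bracket -> illegal
W mobility = 5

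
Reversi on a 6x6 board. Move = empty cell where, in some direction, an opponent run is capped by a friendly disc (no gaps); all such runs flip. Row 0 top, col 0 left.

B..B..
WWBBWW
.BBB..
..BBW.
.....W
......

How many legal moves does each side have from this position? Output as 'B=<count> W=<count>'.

-- B to move --
(0,1): flips 1 -> legal
(0,2): no bracket -> illegal
(0,4): no bracket -> illegal
(0,5): flips 1 -> legal
(2,0): flips 1 -> legal
(2,4): no bracket -> illegal
(2,5): flips 1 -> legal
(3,5): flips 1 -> legal
(4,3): no bracket -> illegal
(4,4): no bracket -> illegal
(5,4): no bracket -> illegal
(5,5): no bracket -> illegal
B mobility = 5
-- W to move --
(0,1): flips 2 -> legal
(0,2): no bracket -> illegal
(0,4): no bracket -> illegal
(2,0): no bracket -> illegal
(2,4): no bracket -> illegal
(3,0): no bracket -> illegal
(3,1): flips 3 -> legal
(4,1): flips 2 -> legal
(4,2): no bracket -> illegal
(4,3): flips 2 -> legal
(4,4): flips 2 -> legal
W mobility = 5

Answer: B=5 W=5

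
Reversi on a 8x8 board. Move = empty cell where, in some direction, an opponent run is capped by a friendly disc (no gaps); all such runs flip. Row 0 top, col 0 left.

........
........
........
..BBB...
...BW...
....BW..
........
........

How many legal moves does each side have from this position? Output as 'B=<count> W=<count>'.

-- B to move --
(3,5): no bracket -> illegal
(4,5): flips 1 -> legal
(4,6): no bracket -> illegal
(5,3): no bracket -> illegal
(5,6): flips 1 -> legal
(6,4): no bracket -> illegal
(6,5): no bracket -> illegal
(6,6): flips 2 -> legal
B mobility = 3
-- W to move --
(2,1): no bracket -> illegal
(2,2): flips 1 -> legal
(2,3): no bracket -> illegal
(2,4): flips 1 -> legal
(2,5): no bracket -> illegal
(3,1): no bracket -> illegal
(3,5): no bracket -> illegal
(4,1): no bracket -> illegal
(4,2): flips 1 -> legal
(4,5): no bracket -> illegal
(5,2): no bracket -> illegal
(5,3): flips 1 -> legal
(6,3): no bracket -> illegal
(6,4): flips 1 -> legal
(6,5): no bracket -> illegal
W mobility = 5

Answer: B=3 W=5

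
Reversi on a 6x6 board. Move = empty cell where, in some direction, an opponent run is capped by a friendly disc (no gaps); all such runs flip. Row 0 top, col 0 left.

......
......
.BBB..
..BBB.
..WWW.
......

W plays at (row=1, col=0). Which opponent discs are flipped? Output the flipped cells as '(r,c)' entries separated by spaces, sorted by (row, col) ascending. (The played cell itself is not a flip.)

Answer: (2,1) (3,2)

Derivation:
Dir NW: edge -> no flip
Dir N: first cell '.' (not opp) -> no flip
Dir NE: first cell '.' (not opp) -> no flip
Dir W: edge -> no flip
Dir E: first cell '.' (not opp) -> no flip
Dir SW: edge -> no flip
Dir S: first cell '.' (not opp) -> no flip
Dir SE: opp run (2,1) (3,2) capped by W -> flip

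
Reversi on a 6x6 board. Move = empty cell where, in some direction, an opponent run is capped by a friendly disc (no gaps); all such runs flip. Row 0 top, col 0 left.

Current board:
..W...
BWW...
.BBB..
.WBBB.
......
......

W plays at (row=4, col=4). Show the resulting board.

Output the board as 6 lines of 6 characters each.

Place W at (4,4); scan 8 dirs for brackets.
Dir NW: opp run (3,3) (2,2) capped by W -> flip
Dir N: opp run (3,4), next='.' -> no flip
Dir NE: first cell '.' (not opp) -> no flip
Dir W: first cell '.' (not opp) -> no flip
Dir E: first cell '.' (not opp) -> no flip
Dir SW: first cell '.' (not opp) -> no flip
Dir S: first cell '.' (not opp) -> no flip
Dir SE: first cell '.' (not opp) -> no flip
All flips: (2,2) (3,3)

Answer: ..W...
BWW...
.BWB..
.WBWB.
....W.
......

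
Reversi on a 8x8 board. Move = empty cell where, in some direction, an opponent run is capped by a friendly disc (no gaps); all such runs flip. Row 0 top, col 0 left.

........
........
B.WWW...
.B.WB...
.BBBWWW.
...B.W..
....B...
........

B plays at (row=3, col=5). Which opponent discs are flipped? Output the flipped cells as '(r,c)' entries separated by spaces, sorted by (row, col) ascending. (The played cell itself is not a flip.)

Dir NW: opp run (2,4), next='.' -> no flip
Dir N: first cell '.' (not opp) -> no flip
Dir NE: first cell '.' (not opp) -> no flip
Dir W: first cell 'B' (not opp) -> no flip
Dir E: first cell '.' (not opp) -> no flip
Dir SW: opp run (4,4) capped by B -> flip
Dir S: opp run (4,5) (5,5), next='.' -> no flip
Dir SE: opp run (4,6), next='.' -> no flip

Answer: (4,4)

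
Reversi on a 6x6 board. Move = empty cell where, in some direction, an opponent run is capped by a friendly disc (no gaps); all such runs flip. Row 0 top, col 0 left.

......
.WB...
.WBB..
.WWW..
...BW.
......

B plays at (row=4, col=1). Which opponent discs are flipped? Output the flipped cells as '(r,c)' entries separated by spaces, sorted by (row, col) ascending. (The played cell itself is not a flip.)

Dir NW: first cell '.' (not opp) -> no flip
Dir N: opp run (3,1) (2,1) (1,1), next='.' -> no flip
Dir NE: opp run (3,2) capped by B -> flip
Dir W: first cell '.' (not opp) -> no flip
Dir E: first cell '.' (not opp) -> no flip
Dir SW: first cell '.' (not opp) -> no flip
Dir S: first cell '.' (not opp) -> no flip
Dir SE: first cell '.' (not opp) -> no flip

Answer: (3,2)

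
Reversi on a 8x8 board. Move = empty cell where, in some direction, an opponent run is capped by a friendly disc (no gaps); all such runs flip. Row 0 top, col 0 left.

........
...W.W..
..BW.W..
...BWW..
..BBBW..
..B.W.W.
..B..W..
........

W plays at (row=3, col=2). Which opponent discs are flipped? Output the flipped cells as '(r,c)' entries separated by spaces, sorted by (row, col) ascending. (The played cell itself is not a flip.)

Dir NW: first cell '.' (not opp) -> no flip
Dir N: opp run (2,2), next='.' -> no flip
Dir NE: first cell 'W' (not opp) -> no flip
Dir W: first cell '.' (not opp) -> no flip
Dir E: opp run (3,3) capped by W -> flip
Dir SW: first cell '.' (not opp) -> no flip
Dir S: opp run (4,2) (5,2) (6,2), next='.' -> no flip
Dir SE: opp run (4,3) capped by W -> flip

Answer: (3,3) (4,3)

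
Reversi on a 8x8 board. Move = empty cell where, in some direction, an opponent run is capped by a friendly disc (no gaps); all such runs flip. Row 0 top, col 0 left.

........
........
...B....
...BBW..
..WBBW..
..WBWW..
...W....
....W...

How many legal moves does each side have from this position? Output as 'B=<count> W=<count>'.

Answer: B=12 W=8

Derivation:
-- B to move --
(2,4): no bracket -> illegal
(2,5): no bracket -> illegal
(2,6): flips 1 -> legal
(3,1): flips 1 -> legal
(3,2): no bracket -> illegal
(3,6): flips 1 -> legal
(4,1): flips 1 -> legal
(4,6): flips 1 -> legal
(5,1): flips 2 -> legal
(5,6): flips 3 -> legal
(6,1): flips 1 -> legal
(6,2): no bracket -> illegal
(6,4): flips 1 -> legal
(6,5): flips 1 -> legal
(6,6): flips 1 -> legal
(7,2): no bracket -> illegal
(7,3): flips 1 -> legal
(7,5): no bracket -> illegal
B mobility = 12
-- W to move --
(1,2): flips 2 -> legal
(1,3): flips 4 -> legal
(1,4): no bracket -> illegal
(2,2): flips 2 -> legal
(2,4): flips 3 -> legal
(2,5): flips 2 -> legal
(3,2): flips 3 -> legal
(6,2): flips 2 -> legal
(6,4): flips 1 -> legal
W mobility = 8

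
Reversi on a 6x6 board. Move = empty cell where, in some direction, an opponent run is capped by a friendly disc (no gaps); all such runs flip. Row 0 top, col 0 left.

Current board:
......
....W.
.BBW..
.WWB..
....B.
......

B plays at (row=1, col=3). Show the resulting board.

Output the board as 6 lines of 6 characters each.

Place B at (1,3); scan 8 dirs for brackets.
Dir NW: first cell '.' (not opp) -> no flip
Dir N: first cell '.' (not opp) -> no flip
Dir NE: first cell '.' (not opp) -> no flip
Dir W: first cell '.' (not opp) -> no flip
Dir E: opp run (1,4), next='.' -> no flip
Dir SW: first cell 'B' (not opp) -> no flip
Dir S: opp run (2,3) capped by B -> flip
Dir SE: first cell '.' (not opp) -> no flip
All flips: (2,3)

Answer: ......
...BW.
.BBB..
.WWB..
....B.
......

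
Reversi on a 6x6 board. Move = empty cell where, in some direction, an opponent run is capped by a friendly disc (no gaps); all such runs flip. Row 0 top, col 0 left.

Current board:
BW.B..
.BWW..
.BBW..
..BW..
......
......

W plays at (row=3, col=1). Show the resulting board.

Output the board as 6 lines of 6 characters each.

Answer: BW.B..
.WWW..
.WWW..
.WWW..
......
......

Derivation:
Place W at (3,1); scan 8 dirs for brackets.
Dir NW: first cell '.' (not opp) -> no flip
Dir N: opp run (2,1) (1,1) capped by W -> flip
Dir NE: opp run (2,2) capped by W -> flip
Dir W: first cell '.' (not opp) -> no flip
Dir E: opp run (3,2) capped by W -> flip
Dir SW: first cell '.' (not opp) -> no flip
Dir S: first cell '.' (not opp) -> no flip
Dir SE: first cell '.' (not opp) -> no flip
All flips: (1,1) (2,1) (2,2) (3,2)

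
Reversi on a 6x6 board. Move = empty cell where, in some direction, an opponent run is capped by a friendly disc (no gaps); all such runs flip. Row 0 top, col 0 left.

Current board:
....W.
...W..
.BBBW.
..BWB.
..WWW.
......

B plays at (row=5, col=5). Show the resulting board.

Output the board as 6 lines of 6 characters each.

Answer: ....W.
...W..
.BBBW.
..BBB.
..WWB.
.....B

Derivation:
Place B at (5,5); scan 8 dirs for brackets.
Dir NW: opp run (4,4) (3,3) capped by B -> flip
Dir N: first cell '.' (not opp) -> no flip
Dir NE: edge -> no flip
Dir W: first cell '.' (not opp) -> no flip
Dir E: edge -> no flip
Dir SW: edge -> no flip
Dir S: edge -> no flip
Dir SE: edge -> no flip
All flips: (3,3) (4,4)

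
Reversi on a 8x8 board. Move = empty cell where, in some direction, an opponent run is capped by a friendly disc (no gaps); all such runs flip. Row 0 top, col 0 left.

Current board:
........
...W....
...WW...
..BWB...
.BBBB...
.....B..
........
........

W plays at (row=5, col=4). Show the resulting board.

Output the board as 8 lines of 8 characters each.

Place W at (5,4); scan 8 dirs for brackets.
Dir NW: opp run (4,3) (3,2), next='.' -> no flip
Dir N: opp run (4,4) (3,4) capped by W -> flip
Dir NE: first cell '.' (not opp) -> no flip
Dir W: first cell '.' (not opp) -> no flip
Dir E: opp run (5,5), next='.' -> no flip
Dir SW: first cell '.' (not opp) -> no flip
Dir S: first cell '.' (not opp) -> no flip
Dir SE: first cell '.' (not opp) -> no flip
All flips: (3,4) (4,4)

Answer: ........
...W....
...WW...
..BWW...
.BBBW...
....WB..
........
........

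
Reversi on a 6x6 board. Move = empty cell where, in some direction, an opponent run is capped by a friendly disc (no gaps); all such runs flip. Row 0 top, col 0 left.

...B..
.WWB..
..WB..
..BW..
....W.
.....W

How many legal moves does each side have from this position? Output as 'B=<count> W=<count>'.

Answer: B=7 W=6

Derivation:
-- B to move --
(0,0): no bracket -> illegal
(0,1): flips 1 -> legal
(0,2): flips 2 -> legal
(1,0): flips 2 -> legal
(2,0): no bracket -> illegal
(2,1): flips 2 -> legal
(2,4): no bracket -> illegal
(3,1): flips 1 -> legal
(3,4): flips 1 -> legal
(3,5): no bracket -> illegal
(4,2): no bracket -> illegal
(4,3): flips 1 -> legal
(4,5): no bracket -> illegal
(5,3): no bracket -> illegal
(5,4): no bracket -> illegal
B mobility = 7
-- W to move --
(0,2): no bracket -> illegal
(0,4): flips 1 -> legal
(1,4): flips 1 -> legal
(2,1): no bracket -> illegal
(2,4): flips 1 -> legal
(3,1): flips 1 -> legal
(3,4): flips 1 -> legal
(4,1): no bracket -> illegal
(4,2): flips 1 -> legal
(4,3): no bracket -> illegal
W mobility = 6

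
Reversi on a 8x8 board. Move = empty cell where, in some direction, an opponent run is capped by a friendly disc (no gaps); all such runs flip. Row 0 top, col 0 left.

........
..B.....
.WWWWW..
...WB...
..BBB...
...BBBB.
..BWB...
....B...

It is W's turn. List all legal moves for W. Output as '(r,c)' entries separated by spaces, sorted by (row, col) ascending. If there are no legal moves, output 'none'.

(0,1): flips 1 -> legal
(0,2): flips 1 -> legal
(0,3): flips 1 -> legal
(1,1): no bracket -> illegal
(1,3): no bracket -> illegal
(3,1): no bracket -> illegal
(3,2): no bracket -> illegal
(3,5): flips 1 -> legal
(4,1): no bracket -> illegal
(4,5): flips 2 -> legal
(4,6): no bracket -> illegal
(4,7): no bracket -> illegal
(5,1): flips 1 -> legal
(5,2): flips 2 -> legal
(5,7): no bracket -> illegal
(6,1): flips 1 -> legal
(6,5): flips 1 -> legal
(6,6): flips 2 -> legal
(6,7): no bracket -> illegal
(7,1): no bracket -> illegal
(7,2): no bracket -> illegal
(7,3): no bracket -> illegal
(7,5): no bracket -> illegal

Answer: (0,1) (0,2) (0,3) (3,5) (4,5) (5,1) (5,2) (6,1) (6,5) (6,6)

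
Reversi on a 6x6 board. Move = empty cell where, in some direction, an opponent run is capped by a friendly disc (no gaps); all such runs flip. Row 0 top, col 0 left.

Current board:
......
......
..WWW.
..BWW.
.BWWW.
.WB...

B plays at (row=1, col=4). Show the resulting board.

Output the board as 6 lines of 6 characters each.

Answer: ......
....B.
..WBW.
..BWW.
.BWWW.
.WB...

Derivation:
Place B at (1,4); scan 8 dirs for brackets.
Dir NW: first cell '.' (not opp) -> no flip
Dir N: first cell '.' (not opp) -> no flip
Dir NE: first cell '.' (not opp) -> no flip
Dir W: first cell '.' (not opp) -> no flip
Dir E: first cell '.' (not opp) -> no flip
Dir SW: opp run (2,3) capped by B -> flip
Dir S: opp run (2,4) (3,4) (4,4), next='.' -> no flip
Dir SE: first cell '.' (not opp) -> no flip
All flips: (2,3)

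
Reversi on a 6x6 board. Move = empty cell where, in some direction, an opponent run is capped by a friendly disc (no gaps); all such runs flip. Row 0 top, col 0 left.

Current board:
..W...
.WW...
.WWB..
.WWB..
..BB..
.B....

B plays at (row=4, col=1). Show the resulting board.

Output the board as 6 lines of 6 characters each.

Place B at (4,1); scan 8 dirs for brackets.
Dir NW: first cell '.' (not opp) -> no flip
Dir N: opp run (3,1) (2,1) (1,1), next='.' -> no flip
Dir NE: opp run (3,2) capped by B -> flip
Dir W: first cell '.' (not opp) -> no flip
Dir E: first cell 'B' (not opp) -> no flip
Dir SW: first cell '.' (not opp) -> no flip
Dir S: first cell 'B' (not opp) -> no flip
Dir SE: first cell '.' (not opp) -> no flip
All flips: (3,2)

Answer: ..W...
.WW...
.WWB..
.WBB..
.BBB..
.B....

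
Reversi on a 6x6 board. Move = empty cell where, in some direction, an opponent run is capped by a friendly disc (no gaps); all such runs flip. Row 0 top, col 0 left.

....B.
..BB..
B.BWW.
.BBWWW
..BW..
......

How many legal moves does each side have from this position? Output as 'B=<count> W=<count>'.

Answer: B=7 W=8

Derivation:
-- B to move --
(1,4): flips 1 -> legal
(1,5): flips 2 -> legal
(2,5): flips 2 -> legal
(4,4): flips 2 -> legal
(4,5): flips 2 -> legal
(5,2): no bracket -> illegal
(5,3): flips 3 -> legal
(5,4): flips 1 -> legal
B mobility = 7
-- W to move --
(0,1): flips 1 -> legal
(0,2): flips 1 -> legal
(0,3): flips 1 -> legal
(0,5): no bracket -> illegal
(1,0): no bracket -> illegal
(1,1): flips 1 -> legal
(1,4): no bracket -> illegal
(1,5): no bracket -> illegal
(2,1): flips 2 -> legal
(3,0): flips 2 -> legal
(4,0): no bracket -> illegal
(4,1): flips 2 -> legal
(5,1): flips 1 -> legal
(5,2): no bracket -> illegal
(5,3): no bracket -> illegal
W mobility = 8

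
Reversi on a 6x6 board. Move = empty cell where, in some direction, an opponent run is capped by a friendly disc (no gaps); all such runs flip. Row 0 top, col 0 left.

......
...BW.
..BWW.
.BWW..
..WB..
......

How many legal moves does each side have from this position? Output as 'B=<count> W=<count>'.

Answer: B=9 W=10

Derivation:
-- B to move --
(0,3): no bracket -> illegal
(0,4): no bracket -> illegal
(0,5): no bracket -> illegal
(1,2): no bracket -> illegal
(1,5): flips 1 -> legal
(2,1): flips 1 -> legal
(2,5): flips 2 -> legal
(3,4): flips 2 -> legal
(3,5): flips 1 -> legal
(4,1): flips 1 -> legal
(4,4): flips 1 -> legal
(5,1): no bracket -> illegal
(5,2): flips 2 -> legal
(5,3): flips 1 -> legal
B mobility = 9
-- W to move --
(0,2): flips 1 -> legal
(0,3): flips 1 -> legal
(0,4): no bracket -> illegal
(1,1): flips 1 -> legal
(1,2): flips 2 -> legal
(2,0): flips 1 -> legal
(2,1): flips 1 -> legal
(3,0): flips 1 -> legal
(3,4): no bracket -> illegal
(4,0): no bracket -> illegal
(4,1): no bracket -> illegal
(4,4): flips 1 -> legal
(5,2): no bracket -> illegal
(5,3): flips 1 -> legal
(5,4): flips 1 -> legal
W mobility = 10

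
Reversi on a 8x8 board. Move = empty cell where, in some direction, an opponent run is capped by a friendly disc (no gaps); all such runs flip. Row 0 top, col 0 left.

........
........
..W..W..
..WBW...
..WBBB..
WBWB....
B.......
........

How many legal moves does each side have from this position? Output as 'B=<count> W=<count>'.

-- B to move --
(1,1): flips 1 -> legal
(1,2): no bracket -> illegal
(1,3): no bracket -> illegal
(1,4): no bracket -> illegal
(1,5): no bracket -> illegal
(1,6): flips 2 -> legal
(2,1): flips 1 -> legal
(2,3): flips 1 -> legal
(2,4): flips 1 -> legal
(2,6): no bracket -> illegal
(3,1): flips 2 -> legal
(3,5): flips 1 -> legal
(3,6): no bracket -> illegal
(4,0): flips 1 -> legal
(4,1): flips 1 -> legal
(6,1): flips 1 -> legal
(6,2): no bracket -> illegal
(6,3): no bracket -> illegal
B mobility = 10
-- W to move --
(2,3): no bracket -> illegal
(2,4): flips 1 -> legal
(3,5): no bracket -> illegal
(3,6): no bracket -> illegal
(4,0): no bracket -> illegal
(4,1): no bracket -> illegal
(4,6): flips 3 -> legal
(5,4): flips 3 -> legal
(5,5): flips 2 -> legal
(5,6): flips 1 -> legal
(6,1): no bracket -> illegal
(6,2): no bracket -> illegal
(6,3): no bracket -> illegal
(6,4): flips 1 -> legal
(7,0): flips 1 -> legal
(7,1): no bracket -> illegal
W mobility = 7

Answer: B=10 W=7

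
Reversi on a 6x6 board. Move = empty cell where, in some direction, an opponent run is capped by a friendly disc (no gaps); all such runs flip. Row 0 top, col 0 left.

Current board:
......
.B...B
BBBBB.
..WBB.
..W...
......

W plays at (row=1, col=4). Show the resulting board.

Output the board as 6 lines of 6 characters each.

Place W at (1,4); scan 8 dirs for brackets.
Dir NW: first cell '.' (not opp) -> no flip
Dir N: first cell '.' (not opp) -> no flip
Dir NE: first cell '.' (not opp) -> no flip
Dir W: first cell '.' (not opp) -> no flip
Dir E: opp run (1,5), next=edge -> no flip
Dir SW: opp run (2,3) capped by W -> flip
Dir S: opp run (2,4) (3,4), next='.' -> no flip
Dir SE: first cell '.' (not opp) -> no flip
All flips: (2,3)

Answer: ......
.B..WB
BBBWB.
..WBB.
..W...
......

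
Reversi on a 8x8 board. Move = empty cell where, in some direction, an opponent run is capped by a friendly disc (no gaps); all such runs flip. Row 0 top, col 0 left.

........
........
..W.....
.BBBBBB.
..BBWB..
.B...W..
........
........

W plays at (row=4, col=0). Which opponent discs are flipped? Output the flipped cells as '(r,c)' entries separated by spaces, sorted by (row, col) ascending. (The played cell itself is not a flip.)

Dir NW: edge -> no flip
Dir N: first cell '.' (not opp) -> no flip
Dir NE: opp run (3,1) capped by W -> flip
Dir W: edge -> no flip
Dir E: first cell '.' (not opp) -> no flip
Dir SW: edge -> no flip
Dir S: first cell '.' (not opp) -> no flip
Dir SE: opp run (5,1), next='.' -> no flip

Answer: (3,1)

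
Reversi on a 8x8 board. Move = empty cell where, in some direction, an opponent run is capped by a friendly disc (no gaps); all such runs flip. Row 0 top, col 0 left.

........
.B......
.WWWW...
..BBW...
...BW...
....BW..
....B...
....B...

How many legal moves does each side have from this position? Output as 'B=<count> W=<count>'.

Answer: B=12 W=9

Derivation:
-- B to move --
(1,0): flips 1 -> legal
(1,2): flips 1 -> legal
(1,3): flips 1 -> legal
(1,4): flips 4 -> legal
(1,5): flips 1 -> legal
(2,0): no bracket -> illegal
(2,5): flips 1 -> legal
(3,0): no bracket -> illegal
(3,1): flips 1 -> legal
(3,5): flips 1 -> legal
(4,5): flips 1 -> legal
(4,6): flips 1 -> legal
(5,3): no bracket -> illegal
(5,6): flips 1 -> legal
(6,5): no bracket -> illegal
(6,6): flips 2 -> legal
B mobility = 12
-- W to move --
(0,0): flips 1 -> legal
(0,1): flips 1 -> legal
(0,2): no bracket -> illegal
(1,0): no bracket -> illegal
(1,2): no bracket -> illegal
(2,0): no bracket -> illegal
(3,1): flips 2 -> legal
(4,1): flips 1 -> legal
(4,2): flips 3 -> legal
(4,5): no bracket -> illegal
(5,2): flips 1 -> legal
(5,3): flips 3 -> legal
(6,3): no bracket -> illegal
(6,5): flips 3 -> legal
(7,3): flips 1 -> legal
(7,5): no bracket -> illegal
W mobility = 9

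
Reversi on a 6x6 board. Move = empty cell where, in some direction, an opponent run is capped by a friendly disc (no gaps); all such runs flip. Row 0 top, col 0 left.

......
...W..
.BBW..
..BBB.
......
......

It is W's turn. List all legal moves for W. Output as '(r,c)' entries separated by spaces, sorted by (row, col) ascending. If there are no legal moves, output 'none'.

(1,0): no bracket -> illegal
(1,1): no bracket -> illegal
(1,2): no bracket -> illegal
(2,0): flips 2 -> legal
(2,4): no bracket -> illegal
(2,5): no bracket -> illegal
(3,0): no bracket -> illegal
(3,1): flips 1 -> legal
(3,5): no bracket -> illegal
(4,1): flips 1 -> legal
(4,2): no bracket -> illegal
(4,3): flips 1 -> legal
(4,4): no bracket -> illegal
(4,5): flips 1 -> legal

Answer: (2,0) (3,1) (4,1) (4,3) (4,5)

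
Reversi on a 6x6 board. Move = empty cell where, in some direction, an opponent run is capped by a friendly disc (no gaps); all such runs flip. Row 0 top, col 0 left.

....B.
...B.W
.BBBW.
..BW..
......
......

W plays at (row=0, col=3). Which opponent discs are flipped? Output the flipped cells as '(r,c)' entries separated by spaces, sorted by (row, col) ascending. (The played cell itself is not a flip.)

Answer: (1,3) (2,3)

Derivation:
Dir NW: edge -> no flip
Dir N: edge -> no flip
Dir NE: edge -> no flip
Dir W: first cell '.' (not opp) -> no flip
Dir E: opp run (0,4), next='.' -> no flip
Dir SW: first cell '.' (not opp) -> no flip
Dir S: opp run (1,3) (2,3) capped by W -> flip
Dir SE: first cell '.' (not opp) -> no flip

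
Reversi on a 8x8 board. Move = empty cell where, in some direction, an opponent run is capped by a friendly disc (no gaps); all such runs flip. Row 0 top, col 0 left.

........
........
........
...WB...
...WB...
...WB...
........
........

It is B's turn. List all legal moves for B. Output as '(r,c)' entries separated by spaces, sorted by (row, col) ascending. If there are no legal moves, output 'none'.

Answer: (2,2) (3,2) (4,2) (5,2) (6,2)

Derivation:
(2,2): flips 1 -> legal
(2,3): no bracket -> illegal
(2,4): no bracket -> illegal
(3,2): flips 2 -> legal
(4,2): flips 1 -> legal
(5,2): flips 2 -> legal
(6,2): flips 1 -> legal
(6,3): no bracket -> illegal
(6,4): no bracket -> illegal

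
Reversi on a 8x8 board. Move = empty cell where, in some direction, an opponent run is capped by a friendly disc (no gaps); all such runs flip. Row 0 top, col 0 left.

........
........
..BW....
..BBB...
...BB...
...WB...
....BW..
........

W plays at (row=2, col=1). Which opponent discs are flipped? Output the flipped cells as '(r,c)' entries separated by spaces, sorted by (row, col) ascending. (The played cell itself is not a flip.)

Dir NW: first cell '.' (not opp) -> no flip
Dir N: first cell '.' (not opp) -> no flip
Dir NE: first cell '.' (not opp) -> no flip
Dir W: first cell '.' (not opp) -> no flip
Dir E: opp run (2,2) capped by W -> flip
Dir SW: first cell '.' (not opp) -> no flip
Dir S: first cell '.' (not opp) -> no flip
Dir SE: opp run (3,2) (4,3) (5,4) capped by W -> flip

Answer: (2,2) (3,2) (4,3) (5,4)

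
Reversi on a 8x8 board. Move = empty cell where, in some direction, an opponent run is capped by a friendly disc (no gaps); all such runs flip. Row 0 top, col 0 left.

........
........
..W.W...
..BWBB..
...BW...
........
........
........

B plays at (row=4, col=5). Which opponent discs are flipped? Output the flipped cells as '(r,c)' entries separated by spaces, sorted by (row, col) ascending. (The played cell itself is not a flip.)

Dir NW: first cell 'B' (not opp) -> no flip
Dir N: first cell 'B' (not opp) -> no flip
Dir NE: first cell '.' (not opp) -> no flip
Dir W: opp run (4,4) capped by B -> flip
Dir E: first cell '.' (not opp) -> no flip
Dir SW: first cell '.' (not opp) -> no flip
Dir S: first cell '.' (not opp) -> no flip
Dir SE: first cell '.' (not opp) -> no flip

Answer: (4,4)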